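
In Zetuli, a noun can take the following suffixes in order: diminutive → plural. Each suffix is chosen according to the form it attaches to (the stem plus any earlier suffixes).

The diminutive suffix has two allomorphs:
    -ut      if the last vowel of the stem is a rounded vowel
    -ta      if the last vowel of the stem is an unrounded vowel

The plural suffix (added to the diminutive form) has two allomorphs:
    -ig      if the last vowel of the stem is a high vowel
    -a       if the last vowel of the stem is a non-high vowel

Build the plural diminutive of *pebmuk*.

*pebmuk* — last vowel /u/ (a rounded vowel) → -ut → *pebmukut*.
The diminutive form *pebmukut*: last vowel = /u/, a high vowel → -ig → *pebmukutig*.

pebmukutig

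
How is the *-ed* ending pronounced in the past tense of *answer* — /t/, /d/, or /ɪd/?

/d/

The stem *answer* ends in a voiced sound other than /d/.
The -ed suffix is realized as /ɪd/ after /t, d/; as /t/ after other voiceless consonants; and as /d/ after other voiced sounds.
So -ed on *answer* is pronounced /d/.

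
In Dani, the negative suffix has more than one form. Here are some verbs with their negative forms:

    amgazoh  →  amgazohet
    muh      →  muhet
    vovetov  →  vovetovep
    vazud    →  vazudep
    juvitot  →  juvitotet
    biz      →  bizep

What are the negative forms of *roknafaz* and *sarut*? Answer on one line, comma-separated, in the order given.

roknafazep, sarutet

Looking at the final consonant of each stem: -et when the stem ends in a voiceless consonant (*amgazoh*, *muh*, *juvitot*); -ep when the stem ends in a voiced consonant (*vovetov*, *vazud*, *biz*).
The final consonant of *roknafaz* is /z/, which is voiced, so the suffix is -ep, giving *roknafazep*.
Since the final consonant of *sarut* is /t/ (voiceless), it takes -et, giving *sarutet*.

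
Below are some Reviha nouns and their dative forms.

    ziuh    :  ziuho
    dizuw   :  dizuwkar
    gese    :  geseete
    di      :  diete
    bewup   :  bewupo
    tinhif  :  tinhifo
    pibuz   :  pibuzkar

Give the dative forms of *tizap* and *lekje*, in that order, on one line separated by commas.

tizapo, lekjeete

Looking at the final sound of each stem: -o when the stem ends in a voiceless consonant (*ziuh*, *bewup*, *tinhif*); -kar when the stem ends in a voiced consonant (*dizuw*, *pibuz*); -ete when the stem ends in a vowel (*gese*, *di*).
*tizap* — final sound /p/ (a voiceless consonant) → -o → *tizapo*.
The final sound of *lekje* is /e/, which is a vowel, so the suffix is -ete, giving *lekjeete*.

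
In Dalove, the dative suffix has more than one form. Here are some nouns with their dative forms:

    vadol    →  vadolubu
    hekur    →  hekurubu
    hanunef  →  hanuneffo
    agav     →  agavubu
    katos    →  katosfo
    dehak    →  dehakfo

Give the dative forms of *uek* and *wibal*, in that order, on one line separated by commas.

uekfo, wibalubu

The suffix is conditioned by the final consonant: -fo when the stem ends in a voiceless consonant (*hanunef*, *katos*, *dehak*); -ubu when the stem ends in a voiced consonant (*vadol*, *hekur*, *agav*).
Since the final consonant of *uek* is /k/ (voiceless), it takes -fo, giving *uekfo*.
*wibal*: final consonant = /l/, voiced → -ubu → *wibalubu*.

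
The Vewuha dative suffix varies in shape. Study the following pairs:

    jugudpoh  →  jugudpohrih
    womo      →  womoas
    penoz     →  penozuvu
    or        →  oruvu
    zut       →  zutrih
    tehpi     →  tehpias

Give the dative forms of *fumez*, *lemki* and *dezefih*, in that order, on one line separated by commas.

The suffix is conditioned by the final sound: -rih when the stem ends in a voiceless consonant (*jugudpoh*, *zut*); -uvu when the stem ends in a voiced consonant (*penoz*, *or*); -as when the stem ends in a vowel (*womo*, *tehpi*).
The final sound of *fumez* is /z/, which is a voiced consonant, so the suffix is -uvu, giving *fumezuvu*.
*lemki*: final sound = /i/, a vowel → -as → *lemkias*.
*dezefih* — final sound /h/ (a voiceless consonant) → -rih → *dezefihrih*.

fumezuvu, lemkias, dezefihrih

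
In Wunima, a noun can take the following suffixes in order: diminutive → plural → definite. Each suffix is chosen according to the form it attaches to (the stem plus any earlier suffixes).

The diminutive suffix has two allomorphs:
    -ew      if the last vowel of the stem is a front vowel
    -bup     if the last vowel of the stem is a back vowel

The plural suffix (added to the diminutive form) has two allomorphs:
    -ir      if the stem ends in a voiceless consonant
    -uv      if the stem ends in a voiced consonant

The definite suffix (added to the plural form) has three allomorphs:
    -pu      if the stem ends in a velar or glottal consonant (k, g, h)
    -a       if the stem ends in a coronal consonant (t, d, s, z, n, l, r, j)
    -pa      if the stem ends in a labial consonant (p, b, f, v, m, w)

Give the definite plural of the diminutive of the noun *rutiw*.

rutiwewuvpa

*rutiw* — last vowel /i/ (a front vowel) → -ew → *rutiwew*.
The final consonant of the diminutive form *rutiwew* is /w/, which is voiced, so the plural suffix is -uv, giving *rutiwewuv*.
Since the final consonant of the plural form *rutiwewuv* is /v/ (labial), it takes -pa, giving *rutiwewuvpa*.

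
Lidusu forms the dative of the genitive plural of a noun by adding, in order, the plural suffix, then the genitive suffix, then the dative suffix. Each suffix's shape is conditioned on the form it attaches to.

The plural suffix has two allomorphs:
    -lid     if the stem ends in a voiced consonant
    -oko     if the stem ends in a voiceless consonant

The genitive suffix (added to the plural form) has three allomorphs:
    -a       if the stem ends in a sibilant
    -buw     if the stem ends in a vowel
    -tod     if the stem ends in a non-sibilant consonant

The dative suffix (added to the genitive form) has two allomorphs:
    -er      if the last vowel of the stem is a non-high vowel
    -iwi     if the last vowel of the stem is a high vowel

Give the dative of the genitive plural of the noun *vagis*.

*vagis*: final consonant = /s/, voiceless → -oko → *vagisoko*.
The final sound of the plural form *vagisoko* is /o/, which is a vowel, so the genitive suffix is -buw, giving *vagisokobuw*.
The genitive form *vagisokobuw* — last vowel /u/ (a high vowel) → -iwi → *vagisokobuwiwi*.

vagisokobuwiwi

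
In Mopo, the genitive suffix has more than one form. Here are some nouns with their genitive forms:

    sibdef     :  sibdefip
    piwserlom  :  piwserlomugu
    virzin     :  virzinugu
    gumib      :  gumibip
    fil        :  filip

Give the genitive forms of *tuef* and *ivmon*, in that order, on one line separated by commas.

The suffix is conditioned by the final consonant: -ugu when the stem ends in a nasal (*piwserlom*, *virzin*); -ip when the stem ends in a non-nasal consonant (*sibdef*, *gumib*, *fil*).
*tuef* — final consonant /f/ (non-nasal) → -ip → *tuefip*.
Since the final consonant of *ivmon* is /n/ (a nasal), it takes -ugu, giving *ivmonugu*.

tuefip, ivmonugu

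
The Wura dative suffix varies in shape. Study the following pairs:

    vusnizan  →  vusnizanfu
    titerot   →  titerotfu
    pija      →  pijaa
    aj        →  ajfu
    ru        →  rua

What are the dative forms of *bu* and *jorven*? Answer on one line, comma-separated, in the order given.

The suffix is conditioned by the final sound: -fu when the stem ends in a consonant (*vusnizan*, *titerot*, *aj*); -a when the stem ends in a vowel (*pija*, *ru*).
The final sound of *bu* is /u/, which is a vowel, so the suffix is -a, giving *bua*.
Since the final sound of *jorven* is /n/ (a consonant), it takes -fu, giving *jorvenfu*.

bua, jorvenfu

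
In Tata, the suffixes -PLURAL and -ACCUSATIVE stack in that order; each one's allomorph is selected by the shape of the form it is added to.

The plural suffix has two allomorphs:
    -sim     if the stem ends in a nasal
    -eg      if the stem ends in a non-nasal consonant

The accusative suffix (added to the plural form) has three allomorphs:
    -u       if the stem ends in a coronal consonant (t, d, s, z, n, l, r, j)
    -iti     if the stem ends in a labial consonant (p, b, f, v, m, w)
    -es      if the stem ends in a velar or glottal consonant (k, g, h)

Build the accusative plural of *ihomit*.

Since the final consonant of *ihomit* is /t/ (non-nasal), it takes -eg, giving *ihomiteg*.
The plural form *ihomiteg* — final consonant /g/ (velar/glottal) → -es → *ihomiteges*.

ihomiteges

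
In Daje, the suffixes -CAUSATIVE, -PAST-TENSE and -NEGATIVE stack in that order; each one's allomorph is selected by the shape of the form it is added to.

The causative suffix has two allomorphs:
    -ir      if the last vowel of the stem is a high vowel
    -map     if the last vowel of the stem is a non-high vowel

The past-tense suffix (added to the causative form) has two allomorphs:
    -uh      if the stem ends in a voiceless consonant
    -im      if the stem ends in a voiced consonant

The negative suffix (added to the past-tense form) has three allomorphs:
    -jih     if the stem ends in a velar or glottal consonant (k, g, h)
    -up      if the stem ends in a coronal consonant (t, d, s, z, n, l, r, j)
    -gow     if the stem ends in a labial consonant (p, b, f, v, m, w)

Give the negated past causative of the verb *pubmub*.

pubmubirimgow

*pubmub*: last vowel = /u/, a high vowel → -ir → *pubmubir*.
The causative form *pubmubir*: final consonant = /r/, voiced → -im → *pubmubirim*.
The final consonant of the past-tense form *pubmubirim* is /m/, which is labial, so the negative suffix is -gow, giving *pubmubirimgow*.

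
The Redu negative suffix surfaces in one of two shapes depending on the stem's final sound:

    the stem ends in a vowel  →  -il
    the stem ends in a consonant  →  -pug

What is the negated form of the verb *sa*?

Since the final sound of *sa* is /a/ (a vowel), it takes -il, giving *sail*.

sail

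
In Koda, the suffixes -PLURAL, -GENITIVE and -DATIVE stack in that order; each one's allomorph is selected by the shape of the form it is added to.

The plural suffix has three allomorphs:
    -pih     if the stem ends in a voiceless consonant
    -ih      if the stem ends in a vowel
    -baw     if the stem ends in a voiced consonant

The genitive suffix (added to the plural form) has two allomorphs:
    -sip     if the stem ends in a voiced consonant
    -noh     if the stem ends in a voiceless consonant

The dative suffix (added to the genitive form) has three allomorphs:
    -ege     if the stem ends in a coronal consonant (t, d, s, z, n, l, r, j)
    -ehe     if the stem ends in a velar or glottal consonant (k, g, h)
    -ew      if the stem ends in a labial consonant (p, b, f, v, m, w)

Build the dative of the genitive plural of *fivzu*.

fivzuihnohehe

*fivzu* — final sound /u/ (a vowel) → -ih → *fivzuih*.
The final consonant of the plural form *fivzuih* is /h/, which is voiceless, so the genitive suffix is -noh, giving *fivzuihnoh*.
The genitive form *fivzuihnoh*: final consonant = /h/, velar/glottal → -ehe → *fivzuihnohehe*.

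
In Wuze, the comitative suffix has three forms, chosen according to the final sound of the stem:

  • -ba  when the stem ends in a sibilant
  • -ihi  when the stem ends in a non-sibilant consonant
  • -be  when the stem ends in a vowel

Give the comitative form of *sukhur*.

sukhurihi

Since the final sound of *sukhur* is /r/ (a non-sibilant consonant), it takes -ihi, giving *sukhurihi*.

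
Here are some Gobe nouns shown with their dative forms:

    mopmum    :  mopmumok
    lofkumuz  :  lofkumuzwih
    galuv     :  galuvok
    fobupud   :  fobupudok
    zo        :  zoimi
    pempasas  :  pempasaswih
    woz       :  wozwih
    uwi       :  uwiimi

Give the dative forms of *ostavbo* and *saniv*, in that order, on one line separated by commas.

The suffix is conditioned by the final sound: -wih when the stem ends in a sibilant (*lofkumuz*, *pempasas*, *woz*); -ok when the stem ends in a non-sibilant consonant (*mopmum*, *galuv*, *fobupud*); -imi when the stem ends in a vowel (*zo*, *uwi*).
Since the final sound of *ostavbo* is /o/ (a vowel), it takes -imi, giving *ostavboimi*.
*saniv* — final sound /v/ (a non-sibilant consonant) → -ok → *sanivok*.

ostavboimi, sanivok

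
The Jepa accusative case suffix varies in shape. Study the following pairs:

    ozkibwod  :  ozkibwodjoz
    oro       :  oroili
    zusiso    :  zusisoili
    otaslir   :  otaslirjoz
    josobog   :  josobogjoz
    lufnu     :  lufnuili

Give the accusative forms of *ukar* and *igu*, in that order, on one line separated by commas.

ukarjoz, iguili

The pattern is consonant vs. vowel: -joz when the stem ends in a consonant (*ozkibwod*, *otaslir*, *josobog*); -ili when the stem ends in a vowel (*oro*, *zusiso*, *lufnu*).
Since the final sound of *ukar* is /r/ (a consonant), it takes -joz, giving *ukarjoz*.
*igu* — final sound /u/ (a vowel) → -ili → *iguili*.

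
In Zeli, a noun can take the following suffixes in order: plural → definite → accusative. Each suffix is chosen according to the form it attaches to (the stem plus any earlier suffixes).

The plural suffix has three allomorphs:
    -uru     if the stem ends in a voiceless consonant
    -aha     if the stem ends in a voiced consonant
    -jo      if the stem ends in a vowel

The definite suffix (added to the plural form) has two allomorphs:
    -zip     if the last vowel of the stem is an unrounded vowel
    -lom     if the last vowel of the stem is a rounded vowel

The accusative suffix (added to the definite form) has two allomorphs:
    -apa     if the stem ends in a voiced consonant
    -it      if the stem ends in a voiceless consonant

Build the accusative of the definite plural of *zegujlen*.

*zegujlen* — final sound /n/ (a voiced consonant) → -aha → *zegujlenaha*.
Since the last vowel of the plural form *zegujlenaha* is /a/ (an unrounded vowel), it takes -zip, giving *zegujlenahazip*.
The final consonant of the definite form *zegujlenahazip* is /p/, which is voiceless, so the accusative suffix is -it, giving *zegujlenahazipit*.

zegujlenahazipit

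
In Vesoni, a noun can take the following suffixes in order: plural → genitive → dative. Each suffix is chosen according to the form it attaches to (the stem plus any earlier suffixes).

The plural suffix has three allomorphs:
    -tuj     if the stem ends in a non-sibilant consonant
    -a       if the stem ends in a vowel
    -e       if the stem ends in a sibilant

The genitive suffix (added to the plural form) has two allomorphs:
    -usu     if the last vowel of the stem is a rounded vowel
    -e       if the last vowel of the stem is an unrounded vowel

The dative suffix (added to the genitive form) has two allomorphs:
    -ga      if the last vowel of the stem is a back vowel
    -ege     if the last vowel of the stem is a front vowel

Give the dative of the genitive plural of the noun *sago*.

sagoaeege

Since the final sound of *sago* is /o/ (a vowel), it takes -a, giving *sagoa*.
The plural form *sagoa* — last vowel /a/ (an unrounded vowel) → -e → *sagoae*.
The last vowel of the genitive form *sagoae* is /e/, which is a front vowel, so the dative suffix is -ege, giving *sagoaeege*.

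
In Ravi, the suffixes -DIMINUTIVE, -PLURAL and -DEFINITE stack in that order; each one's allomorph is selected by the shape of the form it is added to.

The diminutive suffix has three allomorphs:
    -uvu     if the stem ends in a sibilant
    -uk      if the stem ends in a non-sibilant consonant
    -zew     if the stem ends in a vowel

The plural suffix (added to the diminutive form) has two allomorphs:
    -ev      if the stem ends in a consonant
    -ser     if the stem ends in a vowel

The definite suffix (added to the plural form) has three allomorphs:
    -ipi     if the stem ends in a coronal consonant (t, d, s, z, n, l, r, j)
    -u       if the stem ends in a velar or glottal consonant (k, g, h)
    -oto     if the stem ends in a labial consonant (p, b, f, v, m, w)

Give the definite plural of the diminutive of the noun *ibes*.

ibesuvuseripi

*ibes* — final sound /s/ (a sibilant) → -uvu → *ibesuvu*.
The diminutive form *ibesuvu*: final sound = /u/, a vowel → -ser → *ibesuvuser*.
The plural form *ibesuvuser*: final consonant = /r/, coronal → -ipi → *ibesuvuseripi*.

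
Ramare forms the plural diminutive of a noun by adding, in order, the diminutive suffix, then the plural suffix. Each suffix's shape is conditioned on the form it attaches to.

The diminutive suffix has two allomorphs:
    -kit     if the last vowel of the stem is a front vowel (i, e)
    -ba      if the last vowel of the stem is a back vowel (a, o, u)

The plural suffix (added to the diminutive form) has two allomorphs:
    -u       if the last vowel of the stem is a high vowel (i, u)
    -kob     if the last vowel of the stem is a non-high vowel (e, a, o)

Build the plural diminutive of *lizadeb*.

*lizadeb*: last vowel = /e/, a front vowel → -kit → *lizadebkit*.
The last vowel of the diminutive form *lizadebkit* is /i/, which is a high vowel, so the plural suffix is -u, giving *lizadebkitu*.

lizadebkitu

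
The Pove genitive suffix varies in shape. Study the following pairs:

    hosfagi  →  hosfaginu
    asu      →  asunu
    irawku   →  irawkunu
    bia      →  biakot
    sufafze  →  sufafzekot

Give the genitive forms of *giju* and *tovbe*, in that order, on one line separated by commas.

The suffix is conditioned by the last vowel: -nu when the last vowel of the stem is a high vowel (*hosfagi*, *asu*, *irawku*); -kot when the last vowel of the stem is a non-high vowel (*bia*, *sufafze*).
*giju* — last vowel /u/ (a high vowel) → -nu → *gijunu*.
*tovbe* — last vowel /e/ (a non-high vowel) → -kot → *tovbekot*.

gijunu, tovbekot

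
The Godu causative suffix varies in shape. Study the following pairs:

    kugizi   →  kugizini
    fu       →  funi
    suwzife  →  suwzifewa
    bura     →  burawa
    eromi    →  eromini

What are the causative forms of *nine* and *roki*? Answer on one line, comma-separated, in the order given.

The alternation tracks the last vowel of the stem — -ni when the last vowel of the stem is a high vowel (*kugizi*, *fu*, *eromi*); -wa when the last vowel of the stem is a non-high vowel (*suwzife*, *bura*).
*nine*: last vowel = /e/, a non-high vowel → -wa → *ninewa*.
Since the last vowel of *roki* is /i/ (a high vowel), it takes -ni, giving *rokini*.

ninewa, rokini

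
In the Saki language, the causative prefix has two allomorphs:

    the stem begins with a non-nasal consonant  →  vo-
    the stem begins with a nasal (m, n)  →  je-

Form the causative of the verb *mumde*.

*mumde* — first consonant /m/ (a nasal) → je- → *jemumde*.

jemumde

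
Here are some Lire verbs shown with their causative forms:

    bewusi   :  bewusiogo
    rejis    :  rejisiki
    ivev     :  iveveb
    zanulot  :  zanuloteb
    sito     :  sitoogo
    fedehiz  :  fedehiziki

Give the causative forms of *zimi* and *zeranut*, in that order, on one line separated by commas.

zimiogo, zeranuteb

The pattern is sibilance of the final sound: -iki when the stem ends in a sibilant (*rejis*, *fedehiz*); -eb when the stem ends in a non-sibilant consonant (*ivev*, *zanulot*); -ogo when the stem ends in a vowel (*bewusi*, *sito*).
Since the final sound of *zimi* is /i/ (a vowel), it takes -ogo, giving *zimiogo*.
The final sound of *zeranut* is /t/, which is a non-sibilant consonant, so the suffix is -eb, giving *zeranuteb*.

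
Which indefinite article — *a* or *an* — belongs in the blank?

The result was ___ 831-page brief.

The indefinite article is chosen by the initial *sound* of the following word, not its spelling.
The number *831* is spoken "eight hundred …", beginning with /eɪt/ — a vowel sound.
So the article is *an*: The result was an 831-page brief.

an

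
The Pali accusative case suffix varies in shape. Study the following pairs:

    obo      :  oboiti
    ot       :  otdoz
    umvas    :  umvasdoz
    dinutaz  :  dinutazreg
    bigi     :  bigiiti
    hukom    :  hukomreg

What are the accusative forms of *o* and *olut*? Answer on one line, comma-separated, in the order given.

The alternation tracks the final sound of the stem — -doz when the stem ends in a voiceless consonant (*ot*, *umvas*); -reg when the stem ends in a voiced consonant (*dinutaz*, *hukom*); -iti when the stem ends in a vowel (*obo*, *bigi*).
Since the final sound of *o* is /o/ (a vowel), it takes -iti, giving *oiti*.
*olut*: final sound = /t/, a voiceless consonant → -doz → *olutdoz*.

oiti, olutdoz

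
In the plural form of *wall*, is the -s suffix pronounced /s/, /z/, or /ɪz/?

The stem *wall* ends in a voiced non-sibilant sound.
The plural suffix surfaces as /ɪz/ after sibilants, /s/ after other voiceless consonants, and /z/ after other voiced sounds.
So the plural -s on *wall* is pronounced /z/.

/z/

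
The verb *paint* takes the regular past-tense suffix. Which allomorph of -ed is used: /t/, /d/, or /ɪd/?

/ɪd/

The stem *paint* ends in /t/ or /d/.
The -ed suffix is realized as /ɪd/ after /t, d/; as /t/ after other voiceless consonants; and as /d/ after other voiced sounds.
So -ed on *paint* is pronounced /ɪd/.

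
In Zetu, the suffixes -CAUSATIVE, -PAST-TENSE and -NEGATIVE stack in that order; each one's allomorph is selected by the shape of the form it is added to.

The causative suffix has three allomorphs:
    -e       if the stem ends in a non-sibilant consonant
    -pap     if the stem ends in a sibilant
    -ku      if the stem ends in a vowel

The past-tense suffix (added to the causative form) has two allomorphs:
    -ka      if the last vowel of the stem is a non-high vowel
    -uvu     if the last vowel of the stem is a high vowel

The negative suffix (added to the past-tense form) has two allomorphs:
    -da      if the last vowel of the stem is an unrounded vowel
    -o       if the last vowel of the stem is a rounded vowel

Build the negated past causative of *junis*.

*junis* — final sound /s/ (a sibilant) → -pap → *junispap*.
Since the last vowel of the causative form *junispap* is /a/ (a non-high vowel), it takes -ka, giving *junispapka*.
The past-tense form *junispapka* — last vowel /a/ (an unrounded vowel) → -da → *junispapkada*.

junispapkada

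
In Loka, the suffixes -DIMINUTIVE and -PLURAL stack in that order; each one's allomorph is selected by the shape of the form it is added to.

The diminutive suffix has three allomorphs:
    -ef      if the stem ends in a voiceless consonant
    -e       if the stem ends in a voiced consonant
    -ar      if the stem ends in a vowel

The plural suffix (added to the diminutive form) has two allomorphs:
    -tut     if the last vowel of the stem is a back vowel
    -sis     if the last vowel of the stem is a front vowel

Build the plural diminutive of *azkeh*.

azkehefsis

*azkeh*: final sound = /h/, a voiceless consonant → -ef → *azkehef*.
The diminutive form *azkehef*: last vowel = /e/, a front vowel → -sis → *azkehefsis*.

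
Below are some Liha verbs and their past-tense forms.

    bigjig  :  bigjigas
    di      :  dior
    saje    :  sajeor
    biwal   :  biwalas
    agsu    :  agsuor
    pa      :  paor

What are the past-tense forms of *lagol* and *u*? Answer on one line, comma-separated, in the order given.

lagolas, uor

The alternation tracks the final sound of the stem — -as when the stem ends in a consonant (*bigjig*, *biwal*); -or when the stem ends in a vowel (*di*, *saje*, *agsu*, *pa*).
Since the final sound of *lagol* is /l/ (a consonant), it takes -as, giving *lagolas*.
The final sound of *u* is /u/, which is a vowel, so the suffix is -or, giving *uor*.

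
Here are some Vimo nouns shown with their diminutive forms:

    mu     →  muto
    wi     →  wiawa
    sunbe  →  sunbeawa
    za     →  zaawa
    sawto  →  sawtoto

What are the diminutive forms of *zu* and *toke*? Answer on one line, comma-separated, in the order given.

zuto, tokeawa

The alternation tracks the last vowel of the stem — -to when the last vowel of the stem is a rounded vowel (*mu*, *sawto*); -awa when the last vowel of the stem is an unrounded vowel (*wi*, *sunbe*, *za*).
Since the last vowel of *zu* is /u/ (a rounded vowel), it takes -to, giving *zuto*.
*toke* — last vowel /e/ (an unrounded vowel) → -awa → *tokeawa*.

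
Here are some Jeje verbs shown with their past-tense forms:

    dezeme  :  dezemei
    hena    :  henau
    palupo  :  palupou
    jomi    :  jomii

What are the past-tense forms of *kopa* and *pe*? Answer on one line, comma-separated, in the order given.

kopau, pei

The pattern is front/back vowel harmony: -i when the last vowel of the stem is a front vowel (*dezeme*, *jomi*); -u when the last vowel of the stem is a back vowel (*hena*, *palupo*).
Since the last vowel of *kopa* is /a/ (a back vowel), it takes -u, giving *kopau*.
*pe* — last vowel /e/ (a front vowel) → -i → *pei*.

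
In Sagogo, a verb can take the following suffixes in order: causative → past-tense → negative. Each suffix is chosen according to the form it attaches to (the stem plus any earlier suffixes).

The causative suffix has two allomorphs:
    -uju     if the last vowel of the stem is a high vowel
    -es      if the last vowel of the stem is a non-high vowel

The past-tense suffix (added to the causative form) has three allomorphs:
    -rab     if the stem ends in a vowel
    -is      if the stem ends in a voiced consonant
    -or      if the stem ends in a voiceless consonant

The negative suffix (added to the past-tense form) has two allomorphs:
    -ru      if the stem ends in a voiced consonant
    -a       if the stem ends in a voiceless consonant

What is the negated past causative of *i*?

iujurabru

Since the last vowel of *i* is /i/ (a high vowel), it takes -uju, giving *iuju*.
The causative form *iuju*: final sound = /u/, a vowel → -rab → *iujurab*.
Since the final consonant of the past-tense form *iujurab* is /b/ (voiced), it takes -ru, giving *iujurabru*.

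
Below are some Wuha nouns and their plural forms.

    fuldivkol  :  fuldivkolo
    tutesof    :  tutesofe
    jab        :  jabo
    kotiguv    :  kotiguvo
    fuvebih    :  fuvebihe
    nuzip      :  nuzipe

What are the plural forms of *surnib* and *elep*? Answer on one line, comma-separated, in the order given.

surnibo, elepe

The alternation tracks the final consonant of the stem — -e when the stem ends in a voiceless consonant (*tutesof*, *fuvebih*, *nuzip*); -o when the stem ends in a voiced consonant (*fuldivkol*, *jab*, *kotiguv*).
*surnib* — final consonant /b/ (voiced) → -o → *surnibo*.
*elep* — final consonant /p/ (voiceless) → -e → *elepe*.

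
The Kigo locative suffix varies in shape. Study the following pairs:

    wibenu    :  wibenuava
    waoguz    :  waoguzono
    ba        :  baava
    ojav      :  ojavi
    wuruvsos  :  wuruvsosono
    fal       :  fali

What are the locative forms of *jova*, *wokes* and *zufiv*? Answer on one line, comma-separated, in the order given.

The alternation tracks the final sound of the stem — -ono when the stem ends in a sibilant (*waoguz*, *wuruvsos*); -i when the stem ends in a non-sibilant consonant (*ojav*, *fal*); -ava when the stem ends in a vowel (*wibenu*, *ba*).
The final sound of *jova* is /a/, which is a vowel, so the suffix is -ava, giving *jovaava*.
*wokes*: final sound = /s/, a sibilant → -ono → *wokesono*.
*zufiv* — final sound /v/ (a non-sibilant consonant) → -i → *zufivi*.

jovaava, wokesono, zufivi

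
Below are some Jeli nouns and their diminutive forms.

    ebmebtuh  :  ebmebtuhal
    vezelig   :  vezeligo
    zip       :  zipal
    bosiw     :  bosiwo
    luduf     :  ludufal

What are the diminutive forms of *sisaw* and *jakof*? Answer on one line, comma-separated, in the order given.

The suffix is conditioned by the final consonant: -al when the stem ends in a voiceless consonant (*ebmebtuh*, *zip*, *luduf*); -o when the stem ends in a voiced consonant (*vezelig*, *bosiw*).
The final consonant of *sisaw* is /w/, which is voiced, so the suffix is -o, giving *sisawo*.
Since the final consonant of *jakof* is /f/ (voiceless), it takes -al, giving *jakofal*.

sisawo, jakofal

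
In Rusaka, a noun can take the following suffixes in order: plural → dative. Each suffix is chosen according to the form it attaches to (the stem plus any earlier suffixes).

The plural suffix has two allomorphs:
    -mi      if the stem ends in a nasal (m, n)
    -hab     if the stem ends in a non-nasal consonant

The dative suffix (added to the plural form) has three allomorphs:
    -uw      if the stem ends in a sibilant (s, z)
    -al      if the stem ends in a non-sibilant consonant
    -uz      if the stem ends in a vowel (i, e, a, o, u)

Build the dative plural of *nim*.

*nim*: final consonant = /m/, a nasal → -mi → *nimmi*.
The plural form *nimmi*: final sound = /i/, a vowel → -uz → *nimmiuz*.

nimmiuz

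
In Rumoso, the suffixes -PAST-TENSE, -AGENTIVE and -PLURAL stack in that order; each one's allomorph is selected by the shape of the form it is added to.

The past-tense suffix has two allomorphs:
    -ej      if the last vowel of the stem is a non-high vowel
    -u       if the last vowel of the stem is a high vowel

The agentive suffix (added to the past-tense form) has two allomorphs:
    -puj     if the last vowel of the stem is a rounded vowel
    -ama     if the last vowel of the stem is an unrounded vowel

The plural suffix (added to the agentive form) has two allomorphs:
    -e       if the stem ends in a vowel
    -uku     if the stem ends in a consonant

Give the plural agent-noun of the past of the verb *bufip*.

bufipupujuku

*bufip* — last vowel /i/ (a high vowel) → -u → *bufipu*.
The past-tense form *bufipu*: last vowel = /u/, a rounded vowel → -puj → *bufipupuj*.
The agentive form *bufipupuj*: final sound = /j/, a consonant → -uku → *bufipupujuku*.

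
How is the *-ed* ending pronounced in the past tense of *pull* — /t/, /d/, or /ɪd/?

/d/

The stem *pull* ends in a voiced sound other than /d/.
The -ed suffix is realized as /ɪd/ after /t, d/; as /t/ after other voiceless consonants; and as /d/ after other voiced sounds.
So -ed on *pull* is pronounced /d/.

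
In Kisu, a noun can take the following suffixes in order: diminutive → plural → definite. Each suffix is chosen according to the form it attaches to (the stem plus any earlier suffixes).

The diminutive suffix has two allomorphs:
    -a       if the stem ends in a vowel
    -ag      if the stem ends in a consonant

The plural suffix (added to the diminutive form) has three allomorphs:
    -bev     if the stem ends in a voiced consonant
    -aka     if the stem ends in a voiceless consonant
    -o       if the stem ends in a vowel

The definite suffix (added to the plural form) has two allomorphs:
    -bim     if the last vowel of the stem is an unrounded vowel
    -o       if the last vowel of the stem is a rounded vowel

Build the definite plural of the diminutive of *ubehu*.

ubehuaoo

The final sound of *ubehu* is /u/, which is a vowel, so the diminutive suffix is -a, giving *ubehua*.
The diminutive form *ubehua* — final sound /a/ (a vowel) → -o → *ubehuao*.
The last vowel of the plural form *ubehuao* is /o/, which is a rounded vowel, so the definite suffix is -o, giving *ubehuaoo*.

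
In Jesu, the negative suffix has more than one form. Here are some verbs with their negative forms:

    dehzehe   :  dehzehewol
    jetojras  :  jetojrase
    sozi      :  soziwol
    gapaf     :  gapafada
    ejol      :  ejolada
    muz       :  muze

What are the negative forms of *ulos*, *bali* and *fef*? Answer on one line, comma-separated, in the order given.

Looking at the final sound of each stem: -e when the stem ends in a sibilant (*jetojras*, *muz*); -ada when the stem ends in a non-sibilant consonant (*gapaf*, *ejol*); -wol when the stem ends in a vowel (*dehzehe*, *sozi*).
Since the final sound of *ulos* is /s/ (a sibilant), it takes -e, giving *ulose*.
*bali* — final sound /i/ (a vowel) → -wol → *baliwol*.
Since the final sound of *fef* is /f/ (a non-sibilant consonant), it takes -ada, giving *fefada*.

ulose, baliwol, fefada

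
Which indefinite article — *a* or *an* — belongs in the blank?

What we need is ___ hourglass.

an

The indefinite article is chosen by the initial *sound* of the following word, not its spelling.
*hourglass* begins with the sound /aʊ/ (silent h) — a vowel sound.
So the article is *an*: What we need is an hourglass.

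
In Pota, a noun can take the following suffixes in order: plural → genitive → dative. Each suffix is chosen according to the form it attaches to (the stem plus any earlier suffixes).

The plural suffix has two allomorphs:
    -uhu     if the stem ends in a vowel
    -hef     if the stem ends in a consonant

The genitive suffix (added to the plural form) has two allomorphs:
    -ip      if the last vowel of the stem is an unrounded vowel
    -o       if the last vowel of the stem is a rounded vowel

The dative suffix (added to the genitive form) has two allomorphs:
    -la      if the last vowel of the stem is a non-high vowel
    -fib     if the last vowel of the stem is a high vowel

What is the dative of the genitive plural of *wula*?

wulauhuola

*wula* — final sound /a/ (a vowel) → -uhu → *wulauhu*.
Since the last vowel of the plural form *wulauhu* is /u/ (a rounded vowel), it takes -o, giving *wulauhuo*.
Since the last vowel of the genitive form *wulauhuo* is /o/ (a non-high vowel), it takes -la, giving *wulauhuola*.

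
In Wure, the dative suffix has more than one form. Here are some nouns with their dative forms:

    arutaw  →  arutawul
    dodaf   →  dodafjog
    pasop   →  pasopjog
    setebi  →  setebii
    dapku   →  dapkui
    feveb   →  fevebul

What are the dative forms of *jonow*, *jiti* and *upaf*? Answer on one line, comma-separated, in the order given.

Looking at the final sound of each stem: -jog when the stem ends in a voiceless consonant (*dodaf*, *pasop*); -ul when the stem ends in a voiced consonant (*arutaw*, *feveb*); -i when the stem ends in a vowel (*setebi*, *dapku*).
Since the final sound of *jonow* is /w/ (a voiced consonant), it takes -ul, giving *jonowul*.
*jiti*: final sound = /i/, a vowel → -i → *jitii*.
*upaf*: final sound = /f/, a voiceless consonant → -jog → *upafjog*.

jonowul, jitii, upafjog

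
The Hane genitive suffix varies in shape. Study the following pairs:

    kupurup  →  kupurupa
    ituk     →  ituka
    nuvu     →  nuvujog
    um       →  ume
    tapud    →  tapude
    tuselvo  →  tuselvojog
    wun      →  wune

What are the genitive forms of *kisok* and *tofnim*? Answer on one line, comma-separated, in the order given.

kisoka, tofnime

The suffix is conditioned by the final sound: -a when the stem ends in a voiceless consonant (*kupurup*, *ituk*); -e when the stem ends in a voiced consonant (*um*, *tapud*, *wun*); -jog when the stem ends in a vowel (*nuvu*, *tuselvo*).
*kisok*: final sound = /k/, a voiceless consonant → -a → *kisoka*.
*tofnim*: final sound = /m/, a voiced consonant → -e → *tofnime*.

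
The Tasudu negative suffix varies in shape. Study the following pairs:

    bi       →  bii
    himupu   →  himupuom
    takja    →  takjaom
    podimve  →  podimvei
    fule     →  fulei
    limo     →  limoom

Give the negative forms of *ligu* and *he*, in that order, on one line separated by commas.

The pattern is front/back vowel harmony: -i when the last vowel of the stem is a front vowel (*bi*, *podimve*, *fule*); -om when the last vowel of the stem is a back vowel (*himupu*, *takja*, *limo*).
*ligu* — last vowel /u/ (a back vowel) → -om → *liguom*.
*he* — last vowel /e/ (a front vowel) → -i → *hei*.

liguom, hei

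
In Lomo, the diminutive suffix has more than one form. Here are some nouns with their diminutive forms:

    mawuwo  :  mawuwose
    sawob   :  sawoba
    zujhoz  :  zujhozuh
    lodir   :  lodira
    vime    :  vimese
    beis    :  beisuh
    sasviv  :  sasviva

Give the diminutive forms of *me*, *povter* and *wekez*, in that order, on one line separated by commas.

Looking at the final sound of each stem: -uh when the stem ends in a sibilant (*zujhoz*, *beis*); -a when the stem ends in a non-sibilant consonant (*sawob*, *lodir*, *sasviv*); -se when the stem ends in a vowel (*mawuwo*, *vime*).
Since the final sound of *me* is /e/ (a vowel), it takes -se, giving *mese*.
*povter* — final sound /r/ (a non-sibilant consonant) → -a → *povtera*.
The final sound of *wekez* is /z/, which is a sibilant, so the suffix is -uh, giving *wekezuh*.

mese, povtera, wekezuh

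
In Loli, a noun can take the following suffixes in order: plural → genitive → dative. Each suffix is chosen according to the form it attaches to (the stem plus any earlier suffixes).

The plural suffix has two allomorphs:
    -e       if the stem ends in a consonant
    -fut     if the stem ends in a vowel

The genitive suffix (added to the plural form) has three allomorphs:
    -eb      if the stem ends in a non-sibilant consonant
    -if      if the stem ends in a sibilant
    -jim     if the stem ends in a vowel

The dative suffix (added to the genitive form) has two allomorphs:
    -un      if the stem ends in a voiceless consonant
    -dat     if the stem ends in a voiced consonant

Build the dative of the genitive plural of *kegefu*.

Since the final sound of *kegefu* is /u/ (a vowel), it takes -fut, giving *kegefufut*.
The plural form *kegefufut*: final sound = /t/, a non-sibilant consonant → -eb → *kegefufuteb*.
The genitive form *kegefufuteb*: final consonant = /b/, voiced → -dat → *kegefufutebdat*.

kegefufutebdat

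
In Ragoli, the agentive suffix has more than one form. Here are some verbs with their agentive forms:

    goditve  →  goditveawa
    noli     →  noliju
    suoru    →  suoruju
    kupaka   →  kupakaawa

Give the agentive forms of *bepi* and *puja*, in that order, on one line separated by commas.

bepiju, pujaawa

Looking at the last vowel of each stem: -ju when the last vowel of the stem is a high vowel (*noli*, *suoru*); -awa when the last vowel of the stem is a non-high vowel (*goditve*, *kupaka*).
The last vowel of *bepi* is /i/, which is a high vowel, so the suffix is -ju, giving *bepiju*.
*puja* — last vowel /a/ (a non-high vowel) → -awa → *pujaawa*.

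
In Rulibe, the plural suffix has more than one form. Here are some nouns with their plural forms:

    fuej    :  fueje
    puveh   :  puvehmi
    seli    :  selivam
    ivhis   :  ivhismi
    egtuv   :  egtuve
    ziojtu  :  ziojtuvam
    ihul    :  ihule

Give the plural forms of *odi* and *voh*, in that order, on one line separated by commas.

odivam, vohmi

The suffix is conditioned by the final sound: -mi when the stem ends in a voiceless consonant (*puveh*, *ivhis*); -e when the stem ends in a voiced consonant (*fuej*, *egtuv*, *ihul*); -vam when the stem ends in a vowel (*seli*, *ziojtu*).
The final sound of *odi* is /i/, which is a vowel, so the suffix is -vam, giving *odivam*.
The final sound of *voh* is /h/, which is a voiceless consonant, so the suffix is -mi, giving *vohmi*.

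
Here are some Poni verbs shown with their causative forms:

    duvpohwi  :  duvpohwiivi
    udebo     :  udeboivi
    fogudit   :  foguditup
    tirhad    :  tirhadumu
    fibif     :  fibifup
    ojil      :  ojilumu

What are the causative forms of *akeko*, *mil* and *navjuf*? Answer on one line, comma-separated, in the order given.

akekoivi, milumu, navjufup

The pattern is voicing of the final sound: -up when the stem ends in a voiceless consonant (*fogudit*, *fibif*); -umu when the stem ends in a voiced consonant (*tirhad*, *ojil*); -ivi when the stem ends in a vowel (*duvpohwi*, *udebo*).
Since the final sound of *akeko* is /o/ (a vowel), it takes -ivi, giving *akekoivi*.
Since the final sound of *mil* is /l/ (a voiced consonant), it takes -umu, giving *milumu*.
Since the final sound of *navjuf* is /f/ (a voiceless consonant), it takes -up, giving *navjufup*.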